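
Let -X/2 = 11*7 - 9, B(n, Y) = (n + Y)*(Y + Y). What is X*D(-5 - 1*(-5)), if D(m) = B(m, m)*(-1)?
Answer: 0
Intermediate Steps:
B(n, Y) = 2*Y*(Y + n) (B(n, Y) = (Y + n)*(2*Y) = 2*Y*(Y + n))
D(m) = -4*m**2 (D(m) = (2*m*(m + m))*(-1) = (2*m*(2*m))*(-1) = (4*m**2)*(-1) = -4*m**2)
X = -136 (X = -2*(11*7 - 9) = -2*(77 - 9) = -2*68 = -136)
X*D(-5 - 1*(-5)) = -(-544)*(-5 - 1*(-5))**2 = -(-544)*(-5 + 5)**2 = -(-544)*0**2 = -(-544)*0 = -136*0 = 0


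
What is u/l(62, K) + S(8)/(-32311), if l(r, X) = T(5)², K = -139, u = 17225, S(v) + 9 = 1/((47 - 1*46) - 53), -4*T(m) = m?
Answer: 18522216597/1680172 ≈ 11024.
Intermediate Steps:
T(m) = -m/4
S(v) = -469/52 (S(v) = -9 + 1/((47 - 1*46) - 53) = -9 + 1/((47 - 46) - 53) = -9 + 1/(1 - 53) = -9 + 1/(-52) = -9 - 1/52 = -469/52)
l(r, X) = 25/16 (l(r, X) = (-¼*5)² = (-5/4)² = 25/16)
u/l(62, K) + S(8)/(-32311) = 17225/(25/16) - 469/52/(-32311) = 17225*(16/25) - 469/52*(-1/32311) = 11024 + 469/1680172 = 18522216597/1680172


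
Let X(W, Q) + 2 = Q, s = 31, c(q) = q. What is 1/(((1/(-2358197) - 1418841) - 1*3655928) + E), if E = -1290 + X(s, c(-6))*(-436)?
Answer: -2358197/11962121714488 ≈ -1.9714e-7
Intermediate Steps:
X(W, Q) = -2 + Q
E = 2198 (E = -1290 + (-2 - 6)*(-436) = -1290 - 8*(-436) = -1290 + 3488 = 2198)
1/(((1/(-2358197) - 1418841) - 1*3655928) + E) = 1/(((1/(-2358197) - 1418841) - 1*3655928) + 2198) = 1/(((-1/2358197 - 1418841) - 3655928) + 2198) = 1/((-3345906589678/2358197 - 3655928) + 2198) = 1/(-11967305031494/2358197 + 2198) = 1/(-11962121714488/2358197) = -2358197/11962121714488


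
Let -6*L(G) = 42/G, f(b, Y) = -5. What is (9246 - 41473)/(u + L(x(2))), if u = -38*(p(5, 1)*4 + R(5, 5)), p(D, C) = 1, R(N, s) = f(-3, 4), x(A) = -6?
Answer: -193362/235 ≈ -822.82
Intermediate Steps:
R(N, s) = -5
L(G) = -7/G
u = 38 (u = -38*(1*4 - 5) = -38*(4 - 5) = -38*(-1) = 38)
(9246 - 41473)/(u + L(x(2))) = (9246 - 41473)/(38 - 7/(-6)) = -32227/(38 - 7*(-⅙)) = -32227/(38 + 7/6) = -32227/235/6 = -32227*6/235 = -193362/235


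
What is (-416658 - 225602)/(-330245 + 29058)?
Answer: 642260/301187 ≈ 2.1324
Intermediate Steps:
(-416658 - 225602)/(-330245 + 29058) = -642260/(-301187) = -642260*(-1/301187) = 642260/301187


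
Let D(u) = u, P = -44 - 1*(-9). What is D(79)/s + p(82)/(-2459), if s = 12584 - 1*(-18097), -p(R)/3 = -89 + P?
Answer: -11219071/75444579 ≈ -0.14871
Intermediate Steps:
P = -35 (P = -44 + 9 = -35)
p(R) = 372 (p(R) = -3*(-89 - 35) = -3*(-124) = 372)
s = 30681 (s = 12584 + 18097 = 30681)
D(79)/s + p(82)/(-2459) = 79/30681 + 372/(-2459) = 79*(1/30681) + 372*(-1/2459) = 79/30681 - 372/2459 = -11219071/75444579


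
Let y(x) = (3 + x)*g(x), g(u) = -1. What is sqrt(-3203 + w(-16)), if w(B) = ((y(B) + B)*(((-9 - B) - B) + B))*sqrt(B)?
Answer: sqrt(-3203 - 84*I) ≈ 0.7421 - 56.6*I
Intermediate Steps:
y(x) = -3 - x (y(x) = (3 + x)*(-1) = -3 - x)
w(B) = sqrt(B)*(27 + 3*B) (w(B) = (((-3 - B) + B)*(((-9 - B) - B) + B))*sqrt(B) = (-3*((-9 - 2*B) + B))*sqrt(B) = (-3*(-9 - B))*sqrt(B) = (27 + 3*B)*sqrt(B) = sqrt(B)*(27 + 3*B))
sqrt(-3203 + w(-16)) = sqrt(-3203 + 3*sqrt(-16)*(9 - 16)) = sqrt(-3203 + 3*(4*I)*(-7)) = sqrt(-3203 - 84*I)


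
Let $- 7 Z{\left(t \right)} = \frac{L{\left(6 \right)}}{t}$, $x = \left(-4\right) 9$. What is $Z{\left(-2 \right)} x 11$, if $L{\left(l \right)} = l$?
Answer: $- \frac{1188}{7} \approx -169.71$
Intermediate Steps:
$x = -36$
$Z{\left(t \right)} = - \frac{6}{7 t}$ ($Z{\left(t \right)} = - \frac{6 \frac{1}{t}}{7} = - \frac{6}{7 t}$)
$Z{\left(-2 \right)} x 11 = - \frac{6}{7 \left(-2\right)} \left(-36\right) 11 = \left(- \frac{6}{7}\right) \left(- \frac{1}{2}\right) \left(-36\right) 11 = \frac{3}{7} \left(-36\right) 11 = \left(- \frac{108}{7}\right) 11 = - \frac{1188}{7}$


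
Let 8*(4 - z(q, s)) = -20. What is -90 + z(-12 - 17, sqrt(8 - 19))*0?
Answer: -90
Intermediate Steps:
z(q, s) = 13/2 (z(q, s) = 4 - 1/8*(-20) = 4 + 5/2 = 13/2)
-90 + z(-12 - 17, sqrt(8 - 19))*0 = -90 + (13/2)*0 = -90 + 0 = -90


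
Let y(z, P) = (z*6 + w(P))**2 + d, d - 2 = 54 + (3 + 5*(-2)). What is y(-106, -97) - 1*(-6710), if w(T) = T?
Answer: 544048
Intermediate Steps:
d = 49 (d = 2 + (54 + (3 + 5*(-2))) = 2 + (54 + (3 - 10)) = 2 + (54 - 7) = 2 + 47 = 49)
y(z, P) = 49 + (P + 6*z)**2 (y(z, P) = (z*6 + P)**2 + 49 = (6*z + P)**2 + 49 = (P + 6*z)**2 + 49 = 49 + (P + 6*z)**2)
y(-106, -97) - 1*(-6710) = (49 + (-97 + 6*(-106))**2) - 1*(-6710) = (49 + (-97 - 636)**2) + 6710 = (49 + (-733)**2) + 6710 = (49 + 537289) + 6710 = 537338 + 6710 = 544048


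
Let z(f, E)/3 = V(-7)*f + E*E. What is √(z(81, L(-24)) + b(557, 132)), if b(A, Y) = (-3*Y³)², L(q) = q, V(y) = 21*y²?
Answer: 3*√5289852828999 ≈ 6.8999e+6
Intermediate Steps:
b(A, Y) = 9*Y⁶
z(f, E) = 3*E² + 3087*f (z(f, E) = 3*((21*(-7)²)*f + E*E) = 3*((21*49)*f + E²) = 3*(1029*f + E²) = 3*(E² + 1029*f) = 3*E² + 3087*f)
√(z(81, L(-24)) + b(557, 132)) = √((3*(-24)² + 3087*81) + 9*132⁶) = √((3*576 + 250047) + 9*5289852801024) = √((1728 + 250047) + 47608675209216) = √(251775 + 47608675209216) = √47608675460991 = 3*√5289852828999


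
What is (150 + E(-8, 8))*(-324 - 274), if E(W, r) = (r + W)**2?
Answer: -89700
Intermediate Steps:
E(W, r) = (W + r)**2
(150 + E(-8, 8))*(-324 - 274) = (150 + (-8 + 8)**2)*(-324 - 274) = (150 + 0**2)*(-598) = (150 + 0)*(-598) = 150*(-598) = -89700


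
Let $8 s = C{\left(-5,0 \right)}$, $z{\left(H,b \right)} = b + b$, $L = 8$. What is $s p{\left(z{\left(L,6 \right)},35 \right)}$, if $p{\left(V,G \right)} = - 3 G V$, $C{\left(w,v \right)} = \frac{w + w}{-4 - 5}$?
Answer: $-175$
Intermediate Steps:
$z{\left(H,b \right)} = 2 b$
$C{\left(w,v \right)} = - \frac{2 w}{9}$ ($C{\left(w,v \right)} = \frac{2 w}{-9} = 2 w \left(- \frac{1}{9}\right) = - \frac{2 w}{9}$)
$p{\left(V,G \right)} = - 3 G V$
$s = \frac{5}{36}$ ($s = \frac{\left(- \frac{2}{9}\right) \left(-5\right)}{8} = \frac{1}{8} \cdot \frac{10}{9} = \frac{5}{36} \approx 0.13889$)
$s p{\left(z{\left(L,6 \right)},35 \right)} = \frac{5 \left(\left(-3\right) 35 \cdot 2 \cdot 6\right)}{36} = \frac{5 \left(\left(-3\right) 35 \cdot 12\right)}{36} = \frac{5}{36} \left(-1260\right) = -175$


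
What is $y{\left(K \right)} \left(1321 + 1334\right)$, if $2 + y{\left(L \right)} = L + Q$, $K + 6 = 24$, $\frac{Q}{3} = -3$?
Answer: $18585$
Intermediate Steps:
$Q = -9$ ($Q = 3 \left(-3\right) = -9$)
$K = 18$ ($K = -6 + 24 = 18$)
$y{\left(L \right)} = -11 + L$ ($y{\left(L \right)} = -2 + \left(L - 9\right) = -2 + \left(-9 + L\right) = -11 + L$)
$y{\left(K \right)} \left(1321 + 1334\right) = \left(-11 + 18\right) \left(1321 + 1334\right) = 7 \cdot 2655 = 18585$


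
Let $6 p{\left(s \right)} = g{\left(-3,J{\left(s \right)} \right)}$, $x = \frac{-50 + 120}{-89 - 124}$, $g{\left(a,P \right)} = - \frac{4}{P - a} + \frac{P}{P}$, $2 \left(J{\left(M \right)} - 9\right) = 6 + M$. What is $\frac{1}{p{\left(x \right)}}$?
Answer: $\frac{4740}{577} \approx 8.2149$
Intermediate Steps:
$J{\left(M \right)} = 12 + \frac{M}{2}$ ($J{\left(M \right)} = 9 + \frac{6 + M}{2} = 9 + \left(3 + \frac{M}{2}\right) = 12 + \frac{M}{2}$)
$g{\left(a,P \right)} = 1 - \frac{4}{P - a}$ ($g{\left(a,P \right)} = - \frac{4}{P - a} + 1 = 1 - \frac{4}{P - a}$)
$x = - \frac{70}{213}$ ($x = \frac{70}{-213} = 70 \left(- \frac{1}{213}\right) = - \frac{70}{213} \approx -0.32864$)
$p{\left(s \right)} = \frac{11 + \frac{s}{2}}{6 \left(15 + \frac{s}{2}\right)}$ ($p{\left(s \right)} = \frac{\frac{1}{\left(12 + \frac{s}{2}\right) - -3} \left(-4 + \left(12 + \frac{s}{2}\right) - -3\right)}{6} = \frac{\frac{1}{\left(12 + \frac{s}{2}\right) + 3} \left(-4 + \left(12 + \frac{s}{2}\right) + 3\right)}{6} = \frac{\frac{1}{15 + \frac{s}{2}} \left(11 + \frac{s}{2}\right)}{6} = \frac{11 + \frac{s}{2}}{6 \left(15 + \frac{s}{2}\right)}$)
$\frac{1}{p{\left(x \right)}} = \frac{1}{\frac{1}{6} \frac{1}{30 - \frac{70}{213}} \left(22 - \frac{70}{213}\right)} = \frac{1}{\frac{1}{6} \frac{1}{\frac{6320}{213}} \cdot \frac{4616}{213}} = \frac{1}{\frac{1}{6} \cdot \frac{213}{6320} \cdot \frac{4616}{213}} = \frac{1}{\frac{577}{4740}} = \frac{4740}{577}$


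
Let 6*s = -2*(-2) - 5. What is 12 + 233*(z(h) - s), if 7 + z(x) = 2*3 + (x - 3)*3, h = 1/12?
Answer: -26651/12 ≈ -2220.9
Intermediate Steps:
s = -⅙ (s = (-2*(-2) - 5)/6 = (4 - 5)/6 = (⅙)*(-1) = -⅙ ≈ -0.16667)
h = 1/12 ≈ 0.083333
z(x) = -10 + 3*x (z(x) = -7 + (2*3 + (x - 3)*3) = -7 + (6 + (-3 + x)*3) = -7 + (6 + (-9 + 3*x)) = -7 + (-3 + 3*x) = -10 + 3*x)
12 + 233*(z(h) - s) = 12 + 233*((-10 + 3*(1/12)) - 1*(-⅙)) = 12 + 233*((-10 + ¼) + ⅙) = 12 + 233*(-39/4 + ⅙) = 12 + 233*(-115/12) = 12 - 26795/12 = -26651/12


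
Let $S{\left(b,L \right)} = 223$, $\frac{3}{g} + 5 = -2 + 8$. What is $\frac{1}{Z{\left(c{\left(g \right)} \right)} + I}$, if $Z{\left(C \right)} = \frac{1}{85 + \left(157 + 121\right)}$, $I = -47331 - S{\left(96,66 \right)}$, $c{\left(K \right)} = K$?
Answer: $- \frac{363}{17262101} \approx -2.1029 \cdot 10^{-5}$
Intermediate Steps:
$g = 3$ ($g = \frac{3}{-5 + \left(-2 + 8\right)} = \frac{3}{-5 + 6} = \frac{3}{1} = 3 \cdot 1 = 3$)
$I = -47554$ ($I = -47331 - 223 = -47554$)
$Z{\left(C \right)} = \frac{1}{363}$ ($Z{\left(C \right)} = \frac{1}{85 + 278} = \frac{1}{363}$)
$\frac{1}{Z{\left(c{\left(g \right)} \right)} + I} = \frac{1}{\frac{1}{363} - 47554} = \frac{1}{- \frac{17262101}{363}} = - \frac{363}{17262101}$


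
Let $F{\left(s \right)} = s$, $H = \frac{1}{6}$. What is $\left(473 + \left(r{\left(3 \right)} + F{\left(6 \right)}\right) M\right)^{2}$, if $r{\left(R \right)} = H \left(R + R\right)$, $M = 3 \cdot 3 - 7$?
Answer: $237169$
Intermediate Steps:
$H = \frac{1}{6} \approx 0.16667$
$M = 2$ ($M = 9 - 7 = 2$)
$r{\left(R \right)} = \frac{R}{3}$ ($r{\left(R \right)} = \frac{R + R}{6} = \frac{2 R}{6} = \frac{R}{3}$)
$\left(473 + \left(r{\left(3 \right)} + F{\left(6 \right)}\right) M\right)^{2} = \left(473 + \left(\frac{1}{3} \cdot 3 + 6\right) 2\right)^{2} = \left(473 + \left(1 + 6\right) 2\right)^{2} = \left(473 + 7 \cdot 2\right)^{2} = \left(473 + 14\right)^{2} = 487^{2} = 237169$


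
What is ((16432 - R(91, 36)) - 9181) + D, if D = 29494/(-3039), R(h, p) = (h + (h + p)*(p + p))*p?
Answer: -988339645/3039 ≈ -3.2522e+5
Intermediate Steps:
R(h, p) = p*(h + 2*p*(h + p)) (R(h, p) = (h + (h + p)*(2*p))*p = (h + 2*p*(h + p))*p = p*(h + 2*p*(h + p)))
D = -29494/3039 (D = 29494*(-1/3039) = -29494/3039 ≈ -9.7052)
((16432 - R(91, 36)) - 9181) + D = ((16432 - 36*(91 + 2*36**2 + 2*91*36)) - 9181) - 29494/3039 = ((16432 - 36*(91 + 2*1296 + 6552)) - 9181) - 29494/3039 = ((16432 - 36*(91 + 2592 + 6552)) - 9181) - 29494/3039 = ((16432 - 36*9235) - 9181) - 29494/3039 = ((16432 - 1*332460) - 9181) - 29494/3039 = ((16432 - 332460) - 9181) - 29494/3039 = (-316028 - 9181) - 29494/3039 = -325209 - 29494/3039 = -988339645/3039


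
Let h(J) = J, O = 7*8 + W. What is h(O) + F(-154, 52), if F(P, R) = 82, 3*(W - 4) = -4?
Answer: 422/3 ≈ 140.67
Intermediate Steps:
W = 8/3 (W = 4 + (⅓)*(-4) = 4 - 4/3 = 8/3 ≈ 2.6667)
O = 176/3 (O = 7*8 + 8/3 = 56 + 8/3 = 176/3 ≈ 58.667)
h(O) + F(-154, 52) = 176/3 + 82 = 422/3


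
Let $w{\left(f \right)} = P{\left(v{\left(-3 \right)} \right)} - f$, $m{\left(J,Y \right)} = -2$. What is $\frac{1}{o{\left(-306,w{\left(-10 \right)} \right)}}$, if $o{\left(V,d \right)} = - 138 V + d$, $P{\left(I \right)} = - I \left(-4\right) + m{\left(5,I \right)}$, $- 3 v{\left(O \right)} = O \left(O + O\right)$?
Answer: $\frac{1}{42212} \approx 2.369 \cdot 10^{-5}$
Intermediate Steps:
$v{\left(O \right)} = - \frac{2 O^{2}}{3}$ ($v{\left(O \right)} = - \frac{O \left(O + O\right)}{3} = - \frac{O 2 O}{3} = - \frac{2 O^{2}}{3}$)
$P{\left(I \right)} = -2 + 4 I$ ($P{\left(I \right)} = - I \left(-4\right) - 2 = 4 I - 2 = -2 + 4 I$)
$w{\left(f \right)} = -26 - f$ ($w{\left(f \right)} = \left(-2 + 4 \left(- \frac{2 \left(-3\right)^{2}}{3}\right)\right) - f = \left(-2 + 4 \left(\left(- \frac{2}{3}\right) 9\right)\right) - f = \left(-2 + 4 \left(-6\right)\right) - f = \left(-2 - 24\right) - f = -26 - f$)
$o{\left(V,d \right)} = d - 138 V$
$\frac{1}{o{\left(-306,w{\left(-10 \right)} \right)}} = \frac{1}{\left(-26 - -10\right) - -42228} = \frac{1}{\left(-26 + 10\right) + 42228} = \frac{1}{-16 + 42228} = \frac{1}{42212}$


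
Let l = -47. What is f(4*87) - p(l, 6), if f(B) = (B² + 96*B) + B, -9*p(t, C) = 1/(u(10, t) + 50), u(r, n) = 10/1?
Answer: 83624401/540 ≈ 1.5486e+5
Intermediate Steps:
u(r, n) = 10 (u(r, n) = 10*1 = 10)
p(t, C) = -1/540 (p(t, C) = -1/(9*(10 + 50)) = -⅑/60 = -⅑*1/60 = -1/540)
f(B) = B² + 97*B
f(4*87) - p(l, 6) = (4*87)*(97 + 4*87) - 1*(-1/540) = 348*(97 + 348) + 1/540 = 348*445 + 1/540 = 154860 + 1/540 = 83624401/540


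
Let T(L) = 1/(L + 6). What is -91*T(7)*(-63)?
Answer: 441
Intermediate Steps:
T(L) = 1/(6 + L)
-91*T(7)*(-63) = -91/(6 + 7)*(-63) = -91/13*(-63) = -91*1/13*(-63) = -7*(-63) = 441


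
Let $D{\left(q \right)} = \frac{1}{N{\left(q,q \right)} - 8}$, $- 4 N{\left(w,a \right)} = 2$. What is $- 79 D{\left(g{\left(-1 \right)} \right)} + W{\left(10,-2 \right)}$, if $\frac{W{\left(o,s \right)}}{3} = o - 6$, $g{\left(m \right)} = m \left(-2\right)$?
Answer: $\frac{362}{17} \approx 21.294$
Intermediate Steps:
$N{\left(w,a \right)} = - \frac{1}{2}$ ($N{\left(w,a \right)} = \left(- \frac{1}{4}\right) 2 = - \frac{1}{2}$)
$g{\left(m \right)} = - 2 m$
$W{\left(o,s \right)} = -18 + 3 o$ ($W{\left(o,s \right)} = 3 \left(o - 6\right) = 3 \left(-6 + o\right) = -18 + 3 o$)
$D{\left(q \right)} = - \frac{2}{17}$ ($D{\left(q \right)} = \frac{1}{- \frac{1}{2} - 8} = \frac{1}{- \frac{17}{2}} = - \frac{2}{17}$)
$- 79 D{\left(g{\left(-1 \right)} \right)} + W{\left(10,-2 \right)} = \left(-79\right) \left(- \frac{2}{17}\right) + \left(-18 + 3 \cdot 10\right) = \frac{158}{17} + \left(-18 + 30\right) = \frac{158}{17} + 12 = \frac{362}{17}$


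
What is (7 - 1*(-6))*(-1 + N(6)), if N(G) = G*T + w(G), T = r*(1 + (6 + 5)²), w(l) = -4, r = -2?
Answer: -19097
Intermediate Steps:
T = -244 (T = -2*(1 + (6 + 5)²) = -2*(1 + 11²) = -2*(1 + 121) = -2*122 = -244)
N(G) = -4 - 244*G (N(G) = G*(-244) - 4 = -244*G - 4 = -4 - 244*G)
(7 - 1*(-6))*(-1 + N(6)) = (7 - 1*(-6))*(-1 + (-4 - 244*6)) = (7 + 6)*(-1 + (-4 - 1464)) = 13*(-1 - 1468) = 13*(-1469) = -19097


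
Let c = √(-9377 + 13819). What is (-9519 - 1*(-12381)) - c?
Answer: 2862 - √4442 ≈ 2795.4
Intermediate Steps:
c = √4442 ≈ 66.648
(-9519 - 1*(-12381)) - c = (-9519 - 1*(-12381)) - √4442 = (-9519 + 12381) - √4442 = 2862 - √4442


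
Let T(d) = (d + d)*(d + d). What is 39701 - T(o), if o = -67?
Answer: 21745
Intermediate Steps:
T(d) = 4*d**2 (T(d) = (2*d)*(2*d) = 4*d**2)
39701 - T(o) = 39701 - 4*(-67)**2 = 39701 - 4*4489 = 39701 - 1*17956 = 39701 - 17956 = 21745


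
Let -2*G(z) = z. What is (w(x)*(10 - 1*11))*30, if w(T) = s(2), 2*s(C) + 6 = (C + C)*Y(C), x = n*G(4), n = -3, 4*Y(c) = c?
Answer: 60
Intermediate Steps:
Y(c) = c/4
G(z) = -z/2
x = 6 (x = -(-3)*4/2 = -3*(-2) = 6)
s(C) = -3 + C²/4 (s(C) = -3 + ((C + C)*(C/4))/2 = -3 + ((2*C)*(C/4))/2 = -3 + (C²/2)/2 = -3 + C²/4)
w(T) = -2 (w(T) = -3 + (¼)*2² = -3 + (¼)*4 = -3 + 1 = -2)
(w(x)*(10 - 1*11))*30 = -2*(10 - 1*11)*30 = -2*(10 - 11)*30 = -2*(-1)*30 = 2*30 = 60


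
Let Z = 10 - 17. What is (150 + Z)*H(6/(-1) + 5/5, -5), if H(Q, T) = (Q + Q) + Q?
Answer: -2145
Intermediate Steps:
H(Q, T) = 3*Q (H(Q, T) = 2*Q + Q = 3*Q)
Z = -7
(150 + Z)*H(6/(-1) + 5/5, -5) = (150 - 7)*(3*(6/(-1) + 5/5)) = 143*(3*(6*(-1) + 5*(⅕))) = 143*(3*(-6 + 1)) = 143*(3*(-5)) = 143*(-15) = -2145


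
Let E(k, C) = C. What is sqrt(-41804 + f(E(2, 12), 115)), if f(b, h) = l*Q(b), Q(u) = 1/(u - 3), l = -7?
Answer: I*sqrt(376243)/3 ≈ 204.46*I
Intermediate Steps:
Q(u) = 1/(-3 + u)
f(b, h) = -7/(-3 + b)
sqrt(-41804 + f(E(2, 12), 115)) = sqrt(-41804 - 7/(-3 + 12)) = sqrt(-41804 - 7/9) = sqrt(-376243/9) = I*sqrt(376243)/3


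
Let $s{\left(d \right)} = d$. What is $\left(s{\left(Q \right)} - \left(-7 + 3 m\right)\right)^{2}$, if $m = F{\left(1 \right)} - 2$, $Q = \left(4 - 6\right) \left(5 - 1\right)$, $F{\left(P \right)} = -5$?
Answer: $400$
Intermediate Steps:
$Q = -8$ ($Q = \left(-2\right) 4 = -8$)
$m = -7$ ($m = -5 - 2 = -7$)
$\left(s{\left(Q \right)} - \left(-7 + 3 m\right)\right)^{2} = \left(-8 + \left(7 - -21\right)\right)^{2} = \left(-8 + \left(7 + 21\right)\right)^{2} = \left(-8 + 28\right)^{2} = 20^{2} = 400$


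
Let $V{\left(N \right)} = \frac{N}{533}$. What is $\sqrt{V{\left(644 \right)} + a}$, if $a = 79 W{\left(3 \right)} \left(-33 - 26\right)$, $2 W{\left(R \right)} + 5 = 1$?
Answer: $\frac{\sqrt{2648620910}}{533} \approx 96.557$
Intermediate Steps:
$V{\left(N \right)} = \frac{N}{533}$ ($V{\left(N \right)} = N \frac{1}{533} = \frac{N}{533}$)
$W{\left(R \right)} = -2$ ($W{\left(R \right)} = - \frac{5}{2} + \frac{1}{2} \cdot 1 = - \frac{5}{2} + \frac{1}{2} = -2$)
$a = 9322$ ($a = 79 \left(-2\right) \left(-33 - 26\right) = \left(-158\right) \left(-59\right) = 9322$)
$\sqrt{V{\left(644 \right)} + a} = \sqrt{\frac{1}{533} \cdot 644 + 9322} = \sqrt{\frac{644}{533} + 9322} = \sqrt{\frac{4969270}{533}} = \frac{\sqrt{2648620910}}{533}$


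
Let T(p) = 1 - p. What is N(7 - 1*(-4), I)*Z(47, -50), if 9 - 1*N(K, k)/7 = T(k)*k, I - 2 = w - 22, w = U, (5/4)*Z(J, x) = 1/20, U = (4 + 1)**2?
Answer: 203/25 ≈ 8.1200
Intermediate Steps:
U = 25 (U = 5**2 = 25)
Z(J, x) = 1/25 (Z(J, x) = (4/5)/20 = (4/5)*(1/20) = 1/25)
w = 25
I = 5 (I = 2 + (25 - 22) = 2 + 3 = 5)
N(K, k) = 63 - 7*k*(1 - k) (N(K, k) = 63 - 7*(1 - k)*k = 63 - 7*k*(1 - k))
N(7 - 1*(-4), I)*Z(47, -50) = (63 + 7*5*(-1 + 5))*(1/25) = (63 + 7*5*4)*(1/25) = (63 + 140)*(1/25) = 203*(1/25) = 203/25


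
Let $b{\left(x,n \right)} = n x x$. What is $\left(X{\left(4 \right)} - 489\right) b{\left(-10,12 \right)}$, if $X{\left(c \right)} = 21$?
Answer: $-561600$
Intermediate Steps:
$b{\left(x,n \right)} = n x^{2}$
$\left(X{\left(4 \right)} - 489\right) b{\left(-10,12 \right)} = \left(21 - 489\right) 12 \left(-10\right)^{2} = - 468 \cdot 12 \cdot 100 = \left(-468\right) 1200 = -561600$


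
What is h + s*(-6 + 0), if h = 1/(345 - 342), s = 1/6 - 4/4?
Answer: 16/3 ≈ 5.3333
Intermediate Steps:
s = -5/6 (s = 1*(1/6) - 4*1/4 = 1/6 - 1 = -5/6 ≈ -0.83333)
h = 1/3 ≈ 0.33333
h + s*(-6 + 0) = 1/3 - 5*(-6 + 0)/6 = 1/3 - 5/6*(-6) = 1/3 + 5 = 16/3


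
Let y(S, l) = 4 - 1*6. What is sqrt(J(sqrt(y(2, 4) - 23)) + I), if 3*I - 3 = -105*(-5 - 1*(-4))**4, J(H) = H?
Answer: sqrt(-34 + 5*I) ≈ 0.4276 + 5.8466*I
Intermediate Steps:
y(S, l) = -2 (y(S, l) = 4 - 6 = -2)
I = -34 (I = 1 + (-105*(-5 - 1*(-4))**4)/3 = 1 + (-105*(-5 + 4)**4)/3 = 1 + (-105*(-1)**4)/3 = 1 + (-105*1)/3 = 1 + (1/3)*(-105) = 1 - 35 = -34)
sqrt(J(sqrt(y(2, 4) - 23)) + I) = sqrt(sqrt(-2 - 23) - 34) = sqrt(sqrt(-25) - 34) = sqrt(5*I - 34) = sqrt(-34 + 5*I)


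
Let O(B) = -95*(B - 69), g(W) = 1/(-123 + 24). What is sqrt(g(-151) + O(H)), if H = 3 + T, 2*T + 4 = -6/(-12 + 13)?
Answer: 29*sqrt(8734)/33 ≈ 82.128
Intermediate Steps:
g(W) = -1/99 (g(W) = 1/(-99) = -1/99)
T = -5 (T = -2 + (-6/(-12 + 13))/2 = -2 + (-6/1)/2 = -2 + (-6*1)/2 = -2 + (1/2)*(-6) = -2 - 3 = -5)
H = -2 (H = 3 - 5 = -2)
O(B) = 6555 - 95*B (O(B) = -95*(-69 + B) = 6555 - 95*B)
sqrt(g(-151) + O(H)) = sqrt(-1/99 + (6555 - 95*(-2))) = sqrt(-1/99 + (6555 + 190)) = sqrt(-1/99 + 6745) = sqrt(667754/99) = 29*sqrt(8734)/33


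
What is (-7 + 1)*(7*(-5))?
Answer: 210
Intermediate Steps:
(-7 + 1)*(7*(-5)) = -6*(-35) = 210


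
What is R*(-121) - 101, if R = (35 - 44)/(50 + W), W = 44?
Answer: -8405/94 ≈ -89.415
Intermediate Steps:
R = -9/94 (R = (35 - 44)/(50 + 44) = -9/94 ≈ -0.095745)
R*(-121) - 101 = -9/94*(-121) - 101 = 1089/94 - 101 = -8405/94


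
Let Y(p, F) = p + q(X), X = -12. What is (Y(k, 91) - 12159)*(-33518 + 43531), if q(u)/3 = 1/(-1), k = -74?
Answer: -122519068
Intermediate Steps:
q(u) = -3 (q(u) = 3/(-1) = 3*(-1) = -3)
Y(p, F) = -3 + p (Y(p, F) = p - 3 = -3 + p)
(Y(k, 91) - 12159)*(-33518 + 43531) = ((-3 - 74) - 12159)*(-33518 + 43531) = (-77 - 12159)*10013 = -12236*10013 = -122519068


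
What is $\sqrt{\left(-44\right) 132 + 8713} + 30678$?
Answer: $30678 + \sqrt{2905} \approx 30732.0$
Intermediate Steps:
$\sqrt{\left(-44\right) 132 + 8713} + 30678 = \sqrt{-5808 + 8713} + 30678 = \sqrt{2905} + 30678 = 30678 + \sqrt{2905}$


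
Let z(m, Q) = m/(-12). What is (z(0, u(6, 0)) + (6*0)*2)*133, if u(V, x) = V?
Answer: 0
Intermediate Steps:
z(m, Q) = -m/12 (z(m, Q) = m*(-1/12) = -m/12)
(z(0, u(6, 0)) + (6*0)*2)*133 = (-1/12*0 + (6*0)*2)*133 = (0 + 0*2)*133 = (0 + 0)*133 = 0*133 = 0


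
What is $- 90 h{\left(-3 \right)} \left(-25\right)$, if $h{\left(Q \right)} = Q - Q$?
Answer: $0$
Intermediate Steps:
$h{\left(Q \right)} = 0$
$- 90 h{\left(-3 \right)} \left(-25\right) = \left(-90\right) 0 \left(-25\right) = 0 \left(-25\right) = 0$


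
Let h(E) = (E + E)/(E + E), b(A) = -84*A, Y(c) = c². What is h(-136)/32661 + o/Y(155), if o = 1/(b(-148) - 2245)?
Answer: 244775336/7993540508175 ≈ 3.0622e-5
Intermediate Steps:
h(E) = 1 (h(E) = (2*E)/((2*E)) = (2*E)*(1/(2*E)) = 1)
o = 1/10187 (o = 1/(-84*(-148) - 2245) = 1/(12432 - 2245) = 1/10187 ≈ 9.8164e-5)
h(-136)/32661 + o/Y(155) = 1/32661 + 1/(10187*(155²)) = 1*(1/32661) + (1/10187)/24025 = 1/32661 + (1/10187)*(1/24025) = 1/32661 + 1/244742675 = 244775336/7993540508175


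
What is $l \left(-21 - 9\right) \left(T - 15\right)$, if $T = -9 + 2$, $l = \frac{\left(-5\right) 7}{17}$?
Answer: $- \frac{23100}{17} \approx -1358.8$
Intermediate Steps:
$l = - \frac{35}{17}$ ($l = \left(-35\right) \frac{1}{17} = - \frac{35}{17} \approx -2.0588$)
$T = -7$
$l \left(-21 - 9\right) \left(T - 15\right) = - \frac{35 \left(-21 - 9\right)}{17} \left(-7 - 15\right) = \left(- \frac{35}{17}\right) \left(-30\right) \left(-7 - 15\right) = \frac{1050}{17} \left(-22\right) = - \frac{23100}{17}$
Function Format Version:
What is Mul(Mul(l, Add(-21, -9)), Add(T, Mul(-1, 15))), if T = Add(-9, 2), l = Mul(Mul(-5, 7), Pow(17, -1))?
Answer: Rational(-23100, 17) ≈ -1358.8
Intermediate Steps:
l = Rational(-35, 17) (l = Mul(-35, Rational(1, 17)) = Rational(-35, 17) ≈ -2.0588)
T = -7
Mul(Mul(l, Add(-21, -9)), Add(T, Mul(-1, 15))) = Mul(Mul(Rational(-35, 17), Add(-21, -9)), Add(-7, Mul(-1, 15))) = Mul(Mul(Rational(-35, 17), -30), Add(-7, -15)) = Mul(Rational(1050, 17), -22) = Rational(-23100, 17)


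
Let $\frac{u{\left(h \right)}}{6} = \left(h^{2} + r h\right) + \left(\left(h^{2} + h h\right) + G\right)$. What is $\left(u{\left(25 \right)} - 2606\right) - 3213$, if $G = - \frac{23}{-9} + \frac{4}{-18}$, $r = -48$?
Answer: $-1755$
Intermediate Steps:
$G = \frac{7}{3}$ ($G = \left(-23\right) \left(- \frac{1}{9}\right) + 4 \left(- \frac{1}{18}\right) = \frac{23}{9} - \frac{2}{9} = \frac{7}{3} \approx 2.3333$)
$u{\left(h \right)} = 14 - 288 h + 18 h^{2}$ ($u{\left(h \right)} = 6 \left(\left(h^{2} - 48 h\right) + \left(\left(h^{2} + h h\right) + \frac{7}{3}\right)\right) = 6 \left(\left(h^{2} - 48 h\right) + \left(\left(h^{2} + h^{2}\right) + \frac{7}{3}\right)\right) = 6 \left(\left(h^{2} - 48 h\right) + \left(2 h^{2} + \frac{7}{3}\right)\right) = 6 \left(\left(h^{2} - 48 h\right) + \left(\frac{7}{3} + 2 h^{2}\right)\right) = 6 \left(\frac{7}{3} - 48 h + 3 h^{2}\right) = 14 - 288 h + 18 h^{2}$)
$\left(u{\left(25 \right)} - 2606\right) - 3213 = \left(\left(14 - 7200 + 18 \cdot 25^{2}\right) - 2606\right) - 3213 = \left(\left(14 - 7200 + 18 \cdot 625\right) - 2606\right) - 3213 = \left(\left(14 - 7200 + 11250\right) - 2606\right) - 3213 = \left(4064 - 2606\right) - 3213 = 1458 - 3213 = -1755$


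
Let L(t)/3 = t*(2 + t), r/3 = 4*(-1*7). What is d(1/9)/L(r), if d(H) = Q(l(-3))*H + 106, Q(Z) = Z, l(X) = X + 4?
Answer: 955/185976 ≈ 0.0051351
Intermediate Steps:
l(X) = 4 + X
r = -84 (r = 3*(4*(-1*7)) = 3*(4*(-7)) = 3*(-28) = -84)
d(H) = 106 + H (d(H) = (4 - 3)*H + 106 = 1*H + 106 = H + 106 = 106 + H)
L(t) = 3*t*(2 + t) (L(t) = 3*(t*(2 + t)) = 3*t*(2 + t))
d(1/9)/L(r) = (106 + 1/9)/((3*(-84)*(2 - 84))) = (106 + 1/9)/((3*(-84)*(-82))) = (955/9)/20664 = (955/9)*(1/20664) = 955/185976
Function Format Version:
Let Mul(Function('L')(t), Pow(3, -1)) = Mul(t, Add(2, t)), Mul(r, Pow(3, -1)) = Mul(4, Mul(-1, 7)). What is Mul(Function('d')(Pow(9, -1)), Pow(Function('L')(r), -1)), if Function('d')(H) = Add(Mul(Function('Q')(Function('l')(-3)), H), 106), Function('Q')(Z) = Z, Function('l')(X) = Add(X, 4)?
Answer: Rational(955, 185976) ≈ 0.0051351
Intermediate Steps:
Function('l')(X) = Add(4, X)
r = -84 (r = Mul(3, Mul(4, Mul(-1, 7))) = Mul(3, Mul(4, -7)) = Mul(3, -28) = -84)
Function('d')(H) = Add(106, H) (Function('d')(H) = Add(Mul(Add(4, -3), H), 106) = Add(Mul(1, H), 106) = Add(H, 106) = Add(106, H))
Function('L')(t) = Mul(3, t, Add(2, t)) (Function('L')(t) = Mul(3, Mul(t, Add(2, t))) = Mul(3, t, Add(2, t)))
Mul(Function('d')(Pow(9, -1)), Pow(Function('L')(r), -1)) = Mul(Add(106, Pow(9, -1)), Pow(Mul(3, -84, Add(2, -84)), -1)) = Mul(Add(106, Rational(1, 9)), Pow(Mul(3, -84, -82), -1)) = Mul(Rational(955, 9), Pow(20664, -1)) = Mul(Rational(955, 9), Rational(1, 20664)) = Rational(955, 185976)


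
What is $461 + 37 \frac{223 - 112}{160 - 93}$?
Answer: $\frac{34994}{67} \approx 522.3$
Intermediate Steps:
$461 + 37 \frac{223 - 112}{160 - 93} = 461 + 37 \cdot \frac{111}{67} = 461 + \frac{4107}{67} = \frac{34994}{67}$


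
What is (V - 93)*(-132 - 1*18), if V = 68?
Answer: 3750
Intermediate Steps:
(V - 93)*(-132 - 1*18) = (68 - 93)*(-132 - 1*18) = -25*(-132 - 18) = -25*(-150) = 3750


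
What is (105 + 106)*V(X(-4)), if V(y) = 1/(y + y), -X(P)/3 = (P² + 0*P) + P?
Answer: -211/72 ≈ -2.9306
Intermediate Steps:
X(P) = -3*P - 3*P² (X(P) = -3*((P² + 0*P) + P) = -3*((P² + 0) + P) = -3*(P² + P) = -3*(P + P²) = -3*P - 3*P²)
V(y) = 1/(2*y)
(105 + 106)*V(X(-4)) = (105 + 106)*(1/(2*((-3*(-4)*(1 - 4))))) = 211*(1/(2*((-3*(-4)*(-3))))) = 211*((½)/(-36)) = 211*((½)*(-1/36)) = 211*(-1/72) = -211/72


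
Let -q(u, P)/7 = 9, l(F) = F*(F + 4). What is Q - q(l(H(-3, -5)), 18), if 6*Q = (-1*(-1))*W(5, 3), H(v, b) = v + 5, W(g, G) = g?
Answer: 383/6 ≈ 63.833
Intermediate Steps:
H(v, b) = 5 + v
l(F) = F*(4 + F)
q(u, P) = -63 (q(u, P) = -7*9 = -63)
Q = 5/6 (Q = (-1*(-1)*5)/6 = (1*5)/6 = (1/6)*5 = 5/6 ≈ 0.83333)
Q - q(l(H(-3, -5)), 18) = 5/6 - 1*(-63) = 5/6 + 63 = 383/6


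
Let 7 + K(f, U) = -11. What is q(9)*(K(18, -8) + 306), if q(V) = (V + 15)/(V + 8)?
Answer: 6912/17 ≈ 406.59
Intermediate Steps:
K(f, U) = -18 (K(f, U) = -7 - 11 = -18)
q(V) = (15 + V)/(8 + V)
q(9)*(K(18, -8) + 306) = ((15 + 9)/(8 + 9))*(-18 + 306) = (24/17)*288 = 6912/17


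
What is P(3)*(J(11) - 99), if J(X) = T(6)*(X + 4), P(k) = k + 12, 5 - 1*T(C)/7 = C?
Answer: -3060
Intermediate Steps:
T(C) = 35 - 7*C
P(k) = 12 + k
J(X) = -28 - 7*X (J(X) = (35 - 7*6)*(X + 4) = (35 - 42)*(4 + X) = -7*(4 + X) = -28 - 7*X)
P(3)*(J(11) - 99) = (12 + 3)*((-28 - 7*11) - 99) = 15*((-28 - 77) - 99) = 15*(-105 - 99) = 15*(-204) = -3060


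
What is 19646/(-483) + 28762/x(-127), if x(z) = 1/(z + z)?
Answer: -3528599330/483 ≈ -7.3056e+6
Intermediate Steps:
x(z) = 1/(2*z)
19646/(-483) + 28762/x(-127) = 19646/(-483) + 28762/(((½)/(-127))) = 19646*(-1/483) + 28762/(((½)*(-1/127))) = -19646/483 + 28762/(-1/254) = -19646/483 + 28762*(-254) = -19646/483 - 7305548 = -3528599330/483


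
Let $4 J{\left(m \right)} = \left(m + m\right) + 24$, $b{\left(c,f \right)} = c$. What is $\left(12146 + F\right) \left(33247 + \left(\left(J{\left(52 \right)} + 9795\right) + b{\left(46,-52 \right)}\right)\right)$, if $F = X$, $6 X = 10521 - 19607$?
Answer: $\frac{1375312400}{3} \approx 4.5844 \cdot 10^{8}$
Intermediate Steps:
$X = - \frac{4543}{3}$ ($X = \frac{10521 - 19607}{6} = \frac{1}{6} \left(-9086\right) = - \frac{4543}{3} \approx -1514.3$)
$J{\left(m \right)} = 6 + \frac{m}{2}$ ($J{\left(m \right)} = \frac{\left(m + m\right) + 24}{4} = \frac{2 m + 24}{4} = \frac{24 + 2 m}{4} = 6 + \frac{m}{2}$)
$F = - \frac{4543}{3} \approx -1514.3$
$\left(12146 + F\right) \left(33247 + \left(\left(J{\left(52 \right)} + 9795\right) + b{\left(46,-52 \right)}\right)\right) = \left(12146 - \frac{4543}{3}\right) \left(33247 + \left(\left(\left(6 + \frac{1}{2} \cdot 52\right) + 9795\right) + 46\right)\right) = \frac{31895 \left(33247 + \left(\left(\left(6 + 26\right) + 9795\right) + 46\right)\right)}{3} = \frac{31895 \left(33247 + \left(\left(32 + 9795\right) + 46\right)\right)}{3} = \frac{31895 \left(33247 + \left(9827 + 46\right)\right)}{3} = \frac{31895 \left(33247 + 9873\right)}{3} = \frac{31895}{3} \cdot 43120 = \frac{1375312400}{3}$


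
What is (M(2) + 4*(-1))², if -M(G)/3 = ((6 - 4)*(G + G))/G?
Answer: 256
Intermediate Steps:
M(G) = -12 (M(G) = -3*(6 - 4)*(G + G)/G = -3*2*(2*G)/G = -3*4*G/G = -3*4 = -12)
(M(2) + 4*(-1))² = (-12 + 4*(-1))² = (-12 - 4)² = (-16)² = 256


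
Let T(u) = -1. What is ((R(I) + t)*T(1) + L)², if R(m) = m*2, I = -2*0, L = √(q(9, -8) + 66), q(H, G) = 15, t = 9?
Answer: 0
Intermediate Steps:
L = 9 (L = √(15 + 66) = √81 = 9)
I = 0
R(m) = 2*m
((R(I) + t)*T(1) + L)² = ((2*0 + 9)*(-1) + 9)² = ((0 + 9)*(-1) + 9)² = (9*(-1) + 9)² = (-9 + 9)² = 0² = 0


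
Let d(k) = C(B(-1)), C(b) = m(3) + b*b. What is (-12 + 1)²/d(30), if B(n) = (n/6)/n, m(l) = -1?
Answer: -4356/35 ≈ -124.46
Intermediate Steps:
B(n) = ⅙ (B(n) = (n*(⅙))/n = (n/6)/n = ⅙)
C(b) = -1 + b² (C(b) = -1 + b*b = -1 + b²)
d(k) = -35/36 (d(k) = -1 + (⅙)² = -1 + 1/36 = -35/36)
(-12 + 1)²/d(30) = (-12 + 1)²/(-35/36) = (-11)²*(-36/35) = 121*(-36/35) = -4356/35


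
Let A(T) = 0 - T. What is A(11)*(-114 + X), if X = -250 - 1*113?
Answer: 5247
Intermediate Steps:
A(T) = -T
X = -363 (X = -250 - 113 = -363)
A(11)*(-114 + X) = (-1*11)*(-114 - 363) = -11*(-477) = 5247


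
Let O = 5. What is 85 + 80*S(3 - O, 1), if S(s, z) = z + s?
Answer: 5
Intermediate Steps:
S(s, z) = s + z
85 + 80*S(3 - O, 1) = 85 + 80*((3 - 1*5) + 1) = 85 + 80*((3 - 5) + 1) = 85 + 80*(-2 + 1) = 85 + 80*(-1) = 85 - 80 = 5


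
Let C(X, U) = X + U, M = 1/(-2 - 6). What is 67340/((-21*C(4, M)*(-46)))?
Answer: 38480/2139 ≈ 17.990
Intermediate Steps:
M = -⅛ (M = 1/(-8) = -⅛ ≈ -0.12500)
C(X, U) = U + X
67340/((-21*C(4, M)*(-46))) = 67340/((-21*(-⅛ + 4)*(-46))) = 67340/((-21*31/8*(-46))) = 67340/((-651/8*(-46))) = 67340/(14973/4) = 67340*(4/14973) = 38480/2139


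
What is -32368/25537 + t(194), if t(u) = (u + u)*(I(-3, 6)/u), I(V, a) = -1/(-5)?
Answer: -110766/127685 ≈ -0.86749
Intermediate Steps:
I(V, a) = ⅕ (I(V, a) = -1*(-⅕) = ⅕)
t(u) = ⅖ (t(u) = (u + u)*(1/(5*u)) = (2*u)*(1/(5*u)) = ⅖)
-32368/25537 + t(194) = -32368/25537 + ⅖ = -110766/127685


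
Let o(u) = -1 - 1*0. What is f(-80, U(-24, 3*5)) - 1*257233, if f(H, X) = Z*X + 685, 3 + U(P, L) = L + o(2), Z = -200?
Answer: -258748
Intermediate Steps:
o(u) = -1 (o(u) = -1 + 0 = -1)
U(P, L) = -4 + L (U(P, L) = -3 + (L - 1) = -3 + (-1 + L) = -4 + L)
f(H, X) = 685 - 200*X (f(H, X) = -200*X + 685 = 685 - 200*X)
f(-80, U(-24, 3*5)) - 1*257233 = (685 - 200*(-4 + 3*5)) - 1*257233 = (685 - 200*(-4 + 15)) - 257233 = (685 - 200*11) - 257233 = (685 - 2200) - 257233 = -1515 - 257233 = -258748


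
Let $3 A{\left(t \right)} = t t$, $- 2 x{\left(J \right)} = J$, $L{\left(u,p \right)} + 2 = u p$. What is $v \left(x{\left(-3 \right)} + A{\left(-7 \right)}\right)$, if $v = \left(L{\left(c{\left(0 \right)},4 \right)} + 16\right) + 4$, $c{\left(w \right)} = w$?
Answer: $321$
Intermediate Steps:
$L{\left(u,p \right)} = -2 + p u$ ($L{\left(u,p \right)} = -2 + u p = -2 + p u$)
$x{\left(J \right)} = - \frac{J}{2}$
$A{\left(t \right)} = \frac{t^{2}}{3}$ ($A{\left(t \right)} = \frac{t t}{3} = \frac{t^{2}}{3}$)
$v = 18$ ($v = \left(\left(-2 + 4 \cdot 0\right) + 16\right) + 4 = \left(\left(-2 + 0\right) + 16\right) + 4 = \left(-2 + 16\right) + 4 = 14 + 4 = 18$)
$v \left(x{\left(-3 \right)} + A{\left(-7 \right)}\right) = 18 \left(\left(- \frac{1}{2}\right) \left(-3\right) + \frac{\left(-7\right)^{2}}{3}\right) = 18 \left(\frac{3}{2} + \frac{1}{3} \cdot 49\right) = 18 \left(\frac{3}{2} + \frac{49}{3}\right) = 18 \cdot \frac{107}{6} = 321$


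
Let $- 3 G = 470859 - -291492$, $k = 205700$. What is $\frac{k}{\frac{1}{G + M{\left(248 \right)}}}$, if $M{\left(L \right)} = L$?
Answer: $-52220853300$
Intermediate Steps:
$G = -254117$ ($G = - \frac{470859 - -291492}{3} = - \frac{470859 + 291492}{3} = \left(- \frac{1}{3}\right) 762351 = -254117$)
$\frac{k}{\frac{1}{G + M{\left(248 \right)}}} = \frac{205700}{\frac{1}{-254117 + 248}} = \frac{205700}{\frac{1}{-253869}} = \frac{205700}{- \frac{1}{253869}} = 205700 \left(-253869\right) = -52220853300$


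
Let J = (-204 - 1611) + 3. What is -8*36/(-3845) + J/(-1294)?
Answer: 3669906/2487715 ≈ 1.4752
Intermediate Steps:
J = -1812 (J = -1815 + 3 = -1812)
-8*36/(-3845) + J/(-1294) = -8*36/(-3845) - 1812/(-1294) = -288*(-1/3845) - 1812*(-1/1294) = 288/3845 + 906/647 = 3669906/2487715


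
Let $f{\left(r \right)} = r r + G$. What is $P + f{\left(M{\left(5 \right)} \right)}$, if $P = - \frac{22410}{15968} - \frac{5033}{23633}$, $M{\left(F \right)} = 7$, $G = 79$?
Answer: $\frac{23846800379}{188685872} \approx 126.38$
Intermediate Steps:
$f{\left(r \right)} = 79 + r^{2}$ ($f{\left(r \right)} = r r + 79 = r^{2} + 79 = 79 + r^{2}$)
$P = - \frac{304991237}{188685872}$ ($P = \left(-22410\right) \frac{1}{15968} - \frac{5033}{23633} = - \frac{11205}{7984} - \frac{5033}{23633} = - \frac{304991237}{188685872} \approx -1.6164$)
$P + f{\left(M{\left(5 \right)} \right)} = - \frac{304991237}{188685872} + \left(79 + 7^{2}\right) = - \frac{304991237}{188685872} + \left(79 + 49\right) = - \frac{304991237}{188685872} + 128 = \frac{23846800379}{188685872}$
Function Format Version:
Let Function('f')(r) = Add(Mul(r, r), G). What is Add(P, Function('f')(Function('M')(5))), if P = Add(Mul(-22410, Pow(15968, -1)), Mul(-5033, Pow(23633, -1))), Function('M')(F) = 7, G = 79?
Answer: Rational(23846800379, 188685872) ≈ 126.38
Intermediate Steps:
Function('f')(r) = Add(79, Pow(r, 2)) (Function('f')(r) = Add(Mul(r, r), 79) = Add(Pow(r, 2), 79) = Add(79, Pow(r, 2)))
P = Rational(-304991237, 188685872) (P = Add(Mul(-22410, Rational(1, 15968)), Mul(-5033, Rational(1, 23633))) = Add(Rational(-11205, 7984), Rational(-5033, 23633)) = Rational(-304991237, 188685872) ≈ -1.6164)
Add(P, Function('f')(Function('M')(5))) = Add(Rational(-304991237, 188685872), Add(79, Pow(7, 2))) = Add(Rational(-304991237, 188685872), Add(79, 49)) = Add(Rational(-304991237, 188685872), 128) = Rational(23846800379, 188685872)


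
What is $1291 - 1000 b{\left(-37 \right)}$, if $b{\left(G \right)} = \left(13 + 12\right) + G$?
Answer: $13291$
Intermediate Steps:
$b{\left(G \right)} = 25 + G$
$1291 - 1000 b{\left(-37 \right)} = 1291 - 1000 \left(25 - 37\right) = 1291 - -12000 = 1291 + 12000 = 13291$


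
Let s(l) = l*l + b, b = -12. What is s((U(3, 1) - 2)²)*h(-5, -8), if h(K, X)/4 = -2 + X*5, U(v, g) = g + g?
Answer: 2016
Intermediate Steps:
U(v, g) = 2*g
h(K, X) = -8 + 20*X (h(K, X) = 4*(-2 + X*5) = 4*(-2 + 5*X) = -8 + 20*X)
s(l) = -12 + l² (s(l) = l*l - 12 = l² - 12 = -12 + l²)
s((U(3, 1) - 2)²)*h(-5, -8) = (-12 + ((2*1 - 2)²)²)*(-8 + 20*(-8)) = (-12 + ((2 - 2)²)²)*(-8 - 160) = (-12 + (0²)²)*(-168) = (-12 + 0²)*(-168) = (-12 + 0)*(-168) = -12*(-168) = 2016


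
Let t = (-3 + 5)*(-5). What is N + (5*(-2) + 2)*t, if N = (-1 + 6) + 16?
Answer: 101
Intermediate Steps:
N = 21 (N = 5 + 16 = 21)
t = -10 (t = 2*(-5) = -10)
N + (5*(-2) + 2)*t = 21 + (5*(-2) + 2)*(-10) = 21 + (-10 + 2)*(-10) = 21 - 8*(-10) = 21 + 80 = 101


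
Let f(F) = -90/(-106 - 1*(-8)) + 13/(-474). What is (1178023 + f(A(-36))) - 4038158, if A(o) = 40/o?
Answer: -66429474817/23226 ≈ -2.8601e+6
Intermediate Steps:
f(F) = 20693/23226 (f(F) = -90/(-106 + 8) + 13*(-1/474) = -90/(-98) - 13/474 = -90*(-1/98) - 13/474 = 45/49 - 13/474 = 20693/23226)
(1178023 + f(A(-36))) - 4038158 = (1178023 + 20693/23226) - 4038158 = 27360782891/23226 - 4038158 = -66429474817/23226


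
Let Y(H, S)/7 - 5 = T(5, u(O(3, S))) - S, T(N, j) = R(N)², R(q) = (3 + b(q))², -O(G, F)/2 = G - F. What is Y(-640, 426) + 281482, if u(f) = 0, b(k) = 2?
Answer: 282910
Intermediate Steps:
O(G, F) = -2*G + 2*F (O(G, F) = -2*(G - F) = -2*G + 2*F)
R(q) = 25 (R(q) = (3 + 2)² = 5² = 25)
T(N, j) = 625 (T(N, j) = 25² = 625)
Y(H, S) = 4410 - 7*S (Y(H, S) = 35 + 7*(625 - S) = 35 + (4375 - 7*S) = 4410 - 7*S)
Y(-640, 426) + 281482 = (4410 - 7*426) + 281482 = (4410 - 2982) + 281482 = 1428 + 281482 = 282910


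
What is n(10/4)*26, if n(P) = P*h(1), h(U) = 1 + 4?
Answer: 325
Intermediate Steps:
h(U) = 5
n(P) = 5*P (n(P) = P*5 = 5*P)
n(10/4)*26 = (5*(10/4))*26 = (5*(10*(¼)))*26 = (5*(5/2))*26 = (25/2)*26 = 325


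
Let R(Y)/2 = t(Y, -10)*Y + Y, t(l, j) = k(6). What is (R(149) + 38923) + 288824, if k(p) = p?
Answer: 329833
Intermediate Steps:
t(l, j) = 6
R(Y) = 14*Y (R(Y) = 2*(6*Y + Y) = 2*(7*Y) = 14*Y)
(R(149) + 38923) + 288824 = (14*149 + 38923) + 288824 = (2086 + 38923) + 288824 = 41009 + 288824 = 329833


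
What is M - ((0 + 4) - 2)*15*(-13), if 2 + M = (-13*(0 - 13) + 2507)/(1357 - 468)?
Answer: 347608/889 ≈ 391.01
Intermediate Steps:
M = 898/889 (M = -2 + (-13*(0 - 13) + 2507)/(1357 - 468) = -2 + (-13*(-13) + 2507)/889 = -2 + (169 + 2507)*(1/889) = -2 + 2676*(1/889) = -2 + 2676/889 = 898/889 ≈ 1.0101)
M - ((0 + 4) - 2)*15*(-13) = 898/889 - ((0 + 4) - 2)*15*(-13) = 898/889 - (4 - 2)*15*(-13) = 898/889 - 2*15*(-13) = 898/889 - 30*(-13) = 898/889 - 1*(-390) = 898/889 + 390 = 347608/889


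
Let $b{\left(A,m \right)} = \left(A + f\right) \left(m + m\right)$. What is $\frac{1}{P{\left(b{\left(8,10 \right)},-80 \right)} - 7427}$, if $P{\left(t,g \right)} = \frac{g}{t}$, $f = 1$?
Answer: $- \frac{9}{66847} \approx -0.00013464$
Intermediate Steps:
$b{\left(A,m \right)} = 2 m \left(1 + A\right)$ ($b{\left(A,m \right)} = \left(A + 1\right) \left(m + m\right) = \left(1 + A\right) 2 m = 2 m \left(1 + A\right)$)
$\frac{1}{P{\left(b{\left(8,10 \right)},-80 \right)} - 7427} = \frac{1}{- \frac{80}{2 \cdot 10 \left(1 + 8\right)} - 7427} = \frac{1}{- \frac{80}{2 \cdot 10 \cdot 9} - 7427} = \frac{1}{- \frac{80}{180} - 7427} = \frac{1}{\left(-80\right) \frac{1}{180} - 7427} = \frac{1}{- \frac{4}{9} - 7427} = \frac{1}{- \frac{66847}{9}} = - \frac{9}{66847}$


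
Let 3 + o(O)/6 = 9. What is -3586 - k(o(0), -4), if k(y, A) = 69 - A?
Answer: -3659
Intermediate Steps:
o(O) = 36 (o(O) = -18 + 6*9 = -18 + 54 = 36)
-3586 - k(o(0), -4) = -3586 - (69 - 1*(-4)) = -3586 - (69 + 4) = -3586 - 1*73 = -3586 - 73 = -3659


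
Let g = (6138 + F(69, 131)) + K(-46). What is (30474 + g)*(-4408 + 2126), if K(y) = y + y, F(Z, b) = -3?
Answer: -83331794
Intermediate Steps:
K(y) = 2*y
g = 6043 (g = (6138 - 3) + 2*(-46) = 6135 - 92 = 6043)
(30474 + g)*(-4408 + 2126) = (30474 + 6043)*(-4408 + 2126) = 36517*(-2282) = -83331794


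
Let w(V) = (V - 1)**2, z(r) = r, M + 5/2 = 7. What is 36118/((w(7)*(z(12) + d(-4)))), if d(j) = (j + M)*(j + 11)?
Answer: 18059/279 ≈ 64.728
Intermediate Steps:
M = 9/2 (M = -5/2 + 7 = 9/2 ≈ 4.5000)
w(V) = (-1 + V)**2
d(j) = (11 + j)*(9/2 + j) (d(j) = (j + 9/2)*(j + 11) = (9/2 + j)*(11 + j) = (11 + j)*(9/2 + j))
36118/((w(7)*(z(12) + d(-4)))) = 36118/(((-1 + 7)**2*(12 + (99/2 + (-4)**2 + (31/2)*(-4))))) = 36118/((6**2*(12 + (99/2 + 16 - 62)))) = 36118/((36*(12 + 7/2))) = 36118/((36*(31/2))) = 36118/558 = 36118*(1/558) = 18059/279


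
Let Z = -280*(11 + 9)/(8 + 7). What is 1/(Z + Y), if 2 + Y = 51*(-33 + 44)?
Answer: 3/557 ≈ 0.0053860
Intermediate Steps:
Y = 559 (Y = -2 + 51*(-33 + 44) = -2 + 51*11 = -2 + 561 = 559)
Z = -1120/3 (Z = -5600/15 = -280*4/3 = -1120/3 ≈ -373.33)
1/(Z + Y) = 1/(-1120/3 + 559) = 1/(557/3) = 3/557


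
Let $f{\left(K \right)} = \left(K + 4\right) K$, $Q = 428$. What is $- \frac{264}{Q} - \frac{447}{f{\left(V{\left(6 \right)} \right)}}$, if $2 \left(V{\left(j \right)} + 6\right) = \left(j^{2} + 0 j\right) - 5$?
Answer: $- \frac{75058}{18297} \approx -4.1022$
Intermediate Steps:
$V{\left(j \right)} = - \frac{17}{2} + \frac{j^{2}}{2}$ ($V{\left(j \right)} = -6 + \frac{\left(j^{2} + 0 j\right) - 5}{2} = -6 + \frac{\left(j^{2} + 0\right) - 5}{2} = -6 + \frac{j^{2} - 5}{2} = -6 + \frac{-5 + j^{2}}{2} = -6 + \left(- \frac{5}{2} + \frac{j^{2}}{2}\right) = - \frac{17}{2} + \frac{j^{2}}{2}$)
$f{\left(K \right)} = K \left(4 + K\right)$ ($f{\left(K \right)} = \left(4 + K\right) K = K \left(4 + K\right)$)
$- \frac{264}{Q} - \frac{447}{f{\left(V{\left(6 \right)} \right)}} = - \frac{264}{428} - \frac{447}{\left(- \frac{17}{2} + \frac{6^{2}}{2}\right) \left(4 - \left(\frac{17}{2} - \frac{6^{2}}{2}\right)\right)} = \left(-264\right) \frac{1}{428} - \frac{447}{\left(- \frac{17}{2} + \frac{1}{2} \cdot 36\right) \left(4 + \left(- \frac{17}{2} + \frac{1}{2} \cdot 36\right)\right)} = - \frac{66}{107} - \frac{447}{\left(- \frac{17}{2} + 18\right) \left(4 + \left(- \frac{17}{2} + 18\right)\right)} = - \frac{66}{107} - \frac{447}{\frac{19}{2} \left(4 + \frac{19}{2}\right)} = - \frac{66}{107} - \frac{447}{\frac{19}{2} \cdot \frac{27}{2}} = - \frac{66}{107} - \frac{447}{\frac{513}{4}} = - \frac{66}{107} - \frac{596}{171} = - \frac{75058}{18297}$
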